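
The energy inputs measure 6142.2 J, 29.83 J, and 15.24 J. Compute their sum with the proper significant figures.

6142.2 J + 29.83 J + 15.24 J = 6187.27 J.
Addition/subtraction keeps the fewest decimal places: 6142.2 → 1 decimal place, 29.83 → 2 decimal places, 15.24 → 2 decimal places; limit is 1.
Rounded to 1 decimal place: 6187.3 J.

6187.3 J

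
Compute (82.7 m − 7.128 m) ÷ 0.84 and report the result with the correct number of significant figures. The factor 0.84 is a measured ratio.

9.0 × 10¹ m

82.7 m − 7.128 m = 75.572 m; the difference is limited to 1 decimal place (3 s.f.).
Carrying full precision, 75.572 ÷ 0.84 = 89.9666666667… m; 0.84 has 2 s.f., so the result keeps min(3, 2) = 2 s.f.
Rounded to 2 significant figures: 9.0 × 10¹ m.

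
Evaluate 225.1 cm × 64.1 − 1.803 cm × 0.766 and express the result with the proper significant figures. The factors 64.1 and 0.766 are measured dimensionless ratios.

1.44 × 10^4 cm

225.1 × 64.1 = 14428.91 → 1.44 × 10^4 cm (3 s.f., last digit at the 10^2 place).
1.803 × 0.766 = 1.381098 → 1.38 cm (3 s.f., last digit at the 10^-2 place).
Difference: 14427.528902 cm; keep the coarser place, 10^2.
Result: 1.44 × 10^4 cm.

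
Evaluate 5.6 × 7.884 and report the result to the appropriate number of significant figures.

5.6 × 7.884 = 44.1504
Multiplication/division keeps the fewest significant figures: 5.6 → 2 s.f., 7.884 → 4 s.f.; limit is 2.
Rounded to 2 significant figures: 44.

44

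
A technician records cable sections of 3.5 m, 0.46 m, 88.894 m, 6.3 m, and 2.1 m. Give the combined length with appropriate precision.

3.5 m + 0.46 m + 88.894 m + 6.3 m + 2.1 m = 101.254 m.
Addition/subtraction keeps the fewest decimal places: 3.5 → 1 decimal place, 0.46 → 2 decimal places, 88.894 → 3 decimal places, 6.3 → 1 decimal place, 2.1 → 1 decimal place; limit is 1.
Rounded to 1 decimal place: 101.3 m.

101.3 m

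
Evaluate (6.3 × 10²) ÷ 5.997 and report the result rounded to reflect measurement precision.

(6.3 × 10²) ÷ 5.997 = 105.052526263…
Multiplication/division keeps the fewest significant figures: 6.3 × 10² → 2 s.f., 5.997 → 4 s.f.; limit is 2.
Rounded to 2 significant figures: 1.1 × 10².

1.1 × 10²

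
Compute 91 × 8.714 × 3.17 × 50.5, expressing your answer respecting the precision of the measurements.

1.3 × 10^5

91 × 8.714 × 3.17 × 50.5 = 126943.24279
Multiplication/division keeps the fewest significant figures: 91 → 2 s.f., 8.714 → 4 s.f., 3.17 → 3 s.f., 50.5 → 3 s.f.; limit is 2.
Rounded to 2 significant figures: 1.3 × 10^5.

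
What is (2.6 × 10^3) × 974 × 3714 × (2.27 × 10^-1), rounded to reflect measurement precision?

(2.6 × 10^3) × 974 × 3714 × (2.27 × 10^-1) = 2.1350107272 × 10^9
Multiplication/division keeps the fewest significant figures: 2.6 × 10^3 → 2 s.f., 974 → 3 s.f., 3714 → 4 s.f., 2.27 × 10^-1 → 3 s.f.; limit is 2.
Rounded to 2 significant figures: 2.1 × 10^9.

2.1 × 10^9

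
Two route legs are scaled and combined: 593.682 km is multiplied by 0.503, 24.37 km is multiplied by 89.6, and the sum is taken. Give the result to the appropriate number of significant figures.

593.682 × 0.503 = 298.622046 → 299 km (3 s.f., last digit at the 10^0 place).
24.37 × 89.6 = 2183.552 → 2.18 × 10^3 km (3 s.f., last digit at the 10^1 place).
Sum: 2482.174046 km; keep the coarser place, 10^1.
Result: 2.48 × 10^3 km.

2.48 × 10^3 km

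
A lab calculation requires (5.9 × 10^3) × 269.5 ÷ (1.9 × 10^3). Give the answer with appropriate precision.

8.4 × 10^2

(5.9 × 10^3) × 269.5 ÷ (1.9 × 10^3) = 836.868421053…
Multiplication/division keeps the fewest significant figures: 5.9 × 10^3 → 2 s.f., 269.5 → 4 s.f., 1.9 × 10^3 → 2 s.f.; limit is 2.
Rounded to 2 significant figures: 8.4 × 10^2.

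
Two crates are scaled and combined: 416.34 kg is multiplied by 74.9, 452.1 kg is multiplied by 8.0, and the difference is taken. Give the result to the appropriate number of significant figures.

416.34 × 74.9 = 31183.866 → 3.12 × 10⁴ kg (3 s.f., last digit at the 10^2 place).
452.1 × 8.0 = 3616.8 → 3.6 × 10³ kg (2 s.f., last digit at the 10^2 place).
Difference: 27567.066 kg; keep the coarser place, 10^2.
Result: 2.76 × 10⁴ kg.

2.76 × 10⁴ kg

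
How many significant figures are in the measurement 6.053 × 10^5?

4

6.053 × 10^5: in scientific notation every digit of the coefficient is significant.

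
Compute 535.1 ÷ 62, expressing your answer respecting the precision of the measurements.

8.6

535.1 ÷ 62 = 8.63064516129…
Multiplication/division keeps the fewest significant figures: 535.1 → 4 s.f., 62 → 2 s.f.; limit is 2.
Rounded to 2 significant figures: 8.6.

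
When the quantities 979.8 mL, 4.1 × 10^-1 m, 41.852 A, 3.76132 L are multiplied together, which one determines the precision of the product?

979.8 mL → 4 s.f.; 4.1 × 10^-1 m → 2 s.f.; 41.852 A → 5 s.f.; 3.76132 L → 6 s.f.
The fewest is 2 significant figures, from 4.1 × 10^-1 m.

4.1 × 10^-1 m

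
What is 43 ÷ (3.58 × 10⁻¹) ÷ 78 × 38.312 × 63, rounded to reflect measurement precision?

3.7 × 10³

43 ÷ (3.58 × 10⁻¹) ÷ 78 × 38.312 × 63 = 3716.77438762…
Multiplication/division keeps the fewest significant figures: 43 → 2 s.f., 3.58 × 10⁻¹ → 3 s.f., 78 → 2 s.f., 38.312 → 5 s.f., 63 → 2 s.f.; limit is 2.
Rounded to 2 significant figures: 3.7 × 10³.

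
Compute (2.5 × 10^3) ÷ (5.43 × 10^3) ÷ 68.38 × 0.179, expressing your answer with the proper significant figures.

(2.5 × 10^3) ÷ (5.43 × 10^3) ÷ 68.38 × 0.179 = 0.00120521384937…
Multiplication/division keeps the fewest significant figures: 2.5 × 10^3 → 2 s.f., 5.43 × 10^3 → 3 s.f., 68.38 → 4 s.f., 0.179 → 3 s.f.; limit is 2.
Rounded to 2 significant figures: 0.0012.

0.0012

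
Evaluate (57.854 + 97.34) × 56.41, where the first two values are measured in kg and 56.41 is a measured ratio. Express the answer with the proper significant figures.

57.854 kg + 97.34 kg = 155.194 kg; the sum is limited to 2 decimal places (5 s.f.).
Carrying full precision, 155.194 × 56.41 = 8754.49354 kg; 56.41 has 4 s.f., so the result keeps min(5, 4) = 4 s.f.
Rounded to 4 significant figures: 8754 kg.

8754 kg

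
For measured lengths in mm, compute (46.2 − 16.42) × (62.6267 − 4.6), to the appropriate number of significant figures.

1.73 × 10³ mm²

46.2 − 16.42 = 29.78, limited to 1 d.p. → 3 s.f.; 62.6267 − 4.6 = 58.0267, limited to 1 d.p. → 3 s.f.
Carrying full precision, 29.78 × 58.0267 = 1728.035126; keep min(3, 3) = 3 s.f.
Rounded to 3 significant figures: 1.73 × 10³ mm².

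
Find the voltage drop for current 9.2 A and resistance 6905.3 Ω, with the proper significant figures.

6.4 × 10^4 V

voltage drop = 9.2 A × 6905.3 Ω = 63528.76 V.
9.2 has 2 significant figures; 6905.3 has 5.
Division/multiplication keeps the fewest: 2 significant figures.
Rounded: 6.4 × 10^4 V.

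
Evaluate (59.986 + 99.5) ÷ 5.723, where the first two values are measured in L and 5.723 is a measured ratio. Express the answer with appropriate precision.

27.87 L

59.986 L + 99.5 L = 159.486 L; the sum is limited to 1 decimal place (4 s.f.).
Carrying full precision, 159.486 ÷ 5.723 = 27.8675519832… L; 5.723 has 4 s.f., so the result keeps min(4, 4) = 4 s.f.
Rounded to 4 significant figures: 27.87 L.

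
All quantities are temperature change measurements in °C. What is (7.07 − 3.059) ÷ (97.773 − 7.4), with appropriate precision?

7.07 − 3.059 = 4.011, limited to 2 d.p. → 3 s.f.; 97.773 − 7.4 = 90.373, limited to 1 d.p. → 3 s.f.
Carrying full precision, 4.011 ÷ 90.373 = 0.0443827249289…; keep min(3, 3) = 3 s.f.
Rounded to 3 significant figures: 0.0444.

0.0444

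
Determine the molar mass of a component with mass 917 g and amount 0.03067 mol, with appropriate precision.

molar mass = 917 g ÷ 0.03067 mol = 29898.92403… g/mol.
917 has 3 significant figures; 0.03067 has 4.
Division/multiplication keeps the fewest: 3 significant figures.
Rounded: 2.99 × 10⁴ g/mol.

2.99 × 10⁴ g/mol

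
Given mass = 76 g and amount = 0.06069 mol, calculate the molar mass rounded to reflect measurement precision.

molar mass = 76 g ÷ 0.06069 mol = 1252.26561213… g/mol.
76 has 2 significant figures; 0.06069 has 4.
Division/multiplication keeps the fewest: 2 significant figures.
Rounded: 1.3 × 10³ g/mol.

1.3 × 10³ g/mol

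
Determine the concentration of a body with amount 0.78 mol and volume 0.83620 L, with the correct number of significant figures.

concentration = 0.78 mol ÷ 0.83620 L = 0.932791198278… mol/L.
0.78 has 2 significant figures; 0.83620 has 5.
Division/multiplication keeps the fewest: 2 significant figures.
Rounded: 0.93 mol/L.

0.93 mol/L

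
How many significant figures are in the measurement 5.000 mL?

4

5.000: trailing zeros after a decimal point are significant.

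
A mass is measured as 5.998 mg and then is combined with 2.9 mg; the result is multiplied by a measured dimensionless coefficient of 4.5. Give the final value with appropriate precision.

4.0 × 10^1 mg

5.998 mg + 2.9 mg = 8.898 mg; the sum is limited to 1 decimal place (2 s.f.).
Carrying full precision, 8.898 × 4.5 = 40.041 mg; 4.5 has 2 s.f., so the result keeps min(2, 2) = 2 s.f.
Rounded to 2 significant figures: 4.0 × 10^1 mg.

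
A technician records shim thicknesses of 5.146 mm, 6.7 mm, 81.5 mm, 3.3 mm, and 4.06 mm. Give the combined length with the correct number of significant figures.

100.7 mm

5.146 mm + 6.7 mm + 81.5 mm + 3.3 mm + 4.06 mm = 100.706 mm.
Addition/subtraction keeps the fewest decimal places: 5.146 → 3 decimal places, 6.7 → 1 decimal place, 81.5 → 1 decimal place, 3.3 → 1 decimal place, 4.06 → 2 decimal places; limit is 1.
Rounded to 1 decimal place: 100.7 mm.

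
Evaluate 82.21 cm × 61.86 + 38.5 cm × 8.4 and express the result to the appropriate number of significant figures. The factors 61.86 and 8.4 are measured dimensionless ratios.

82.21 × 61.86 = 5085.5106 → 5086 cm (4 s.f., last digit at the 10^0 place).
38.5 × 8.4 = 323.4 → 3.2 × 10² cm (2 s.f., last digit at the 10^1 place).
Sum: 5408.9106 cm; keep the coarser place, 10^1.
Result: 5.41 × 10³ cm.

5.41 × 10³ cm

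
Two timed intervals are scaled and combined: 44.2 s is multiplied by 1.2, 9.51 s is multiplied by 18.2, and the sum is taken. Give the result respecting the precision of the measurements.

226 s

44.2 × 1.2 = 53.04 → 53 s (2 s.f., last digit at the 10^0 place).
9.51 × 18.2 = 173.082 → 173 s (3 s.f., last digit at the 10^0 place).
Sum: 226.122 s; keep the coarser place, 10^0.
Result: 226 s.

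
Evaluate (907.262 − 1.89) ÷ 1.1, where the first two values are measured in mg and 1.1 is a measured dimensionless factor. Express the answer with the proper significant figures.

907.262 mg − 1.89 mg = 905.372 mg; the difference is limited to 2 decimal places (5 s.f.).
Carrying full precision, 905.372 ÷ 1.1 = 823.065454545… mg; 1.1 has 2 s.f., so the result keeps min(5, 2) = 2 s.f.
Rounded to 2 significant figures: 8.2 × 10² mg.

8.2 × 10² mg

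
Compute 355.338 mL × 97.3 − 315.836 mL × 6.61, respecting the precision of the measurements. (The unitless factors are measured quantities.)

355.338 × 97.3 = 34574.3874 → 3.46 × 10^4 mL (3 s.f., last digit at the 10^2 place).
315.836 × 6.61 = 2087.67596 → 2.09 × 10^3 mL (3 s.f., last digit at the 10^1 place).
Difference: 32486.71144 mL; keep the coarser place, 10^2.
Result: 3.25 × 10^4 mL.

3.25 × 10^4 mL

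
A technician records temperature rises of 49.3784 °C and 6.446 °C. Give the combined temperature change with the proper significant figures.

49.3784 °C + 6.446 °C = 55.8244 °C.
Addition/subtraction keeps the fewest decimal places: 49.3784 → 4 decimal places, 6.446 → 3 decimal places; limit is 3.
Rounded to 3 decimal places: 55.824 °C.

55.824 °C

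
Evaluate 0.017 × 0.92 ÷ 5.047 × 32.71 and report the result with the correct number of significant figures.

0.10

0.017 × 0.92 ÷ 5.047 × 32.71 = 0.101364057856…
Multiplication/division keeps the fewest significant figures: 0.017 → 2 s.f., 0.92 → 2 s.f., 5.047 → 4 s.f., 32.71 → 4 s.f.; limit is 2.
Rounded to 2 significant figures: 0.10.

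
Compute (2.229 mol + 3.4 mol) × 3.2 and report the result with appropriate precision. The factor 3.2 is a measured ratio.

2.229 mol + 3.4 mol = 5.629 mol; the sum is limited to 1 decimal place (2 s.f.).
Carrying full precision, 5.629 × 3.2 = 18.0128 mol; 3.2 has 2 s.f., so the result keeps min(2, 2) = 2 s.f.
Rounded to 2 significant figures: 18 mol.

18 mol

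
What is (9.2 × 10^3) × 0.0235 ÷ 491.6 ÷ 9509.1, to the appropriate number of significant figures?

4.6 × 10^-5

(9.2 × 10^3) × 0.0235 ÷ 491.6 ÷ 9509.1 = 0.0000462492187369…
Multiplication/division keeps the fewest significant figures: 9.2 × 10^3 → 2 s.f., 0.0235 → 3 s.f., 491.6 → 4 s.f., 9509.1 → 5 s.f.; limit is 2.
Rounded to 2 significant figures: 4.6 × 10^-5.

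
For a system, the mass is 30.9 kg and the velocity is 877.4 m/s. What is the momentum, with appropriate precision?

2.71 × 10⁴ kg·m/s

momentum = 30.9 kg × 877.4 m/s = 27111.66 kg·m/s.
30.9 has 3 significant figures; 877.4 has 4.
Division/multiplication keeps the fewest: 3 significant figures.
Rounded: 2.71 × 10⁴ kg·m/s.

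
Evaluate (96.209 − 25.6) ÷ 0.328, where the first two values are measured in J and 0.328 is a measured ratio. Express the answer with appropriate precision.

96.209 J − 25.6 J = 70.609 J; the difference is limited to 1 decimal place (3 s.f.).
Carrying full precision, 70.609 ÷ 0.328 = 215.271341463… J; 0.328 has 3 s.f., so the result keeps min(3, 3) = 3 s.f.
Rounded to 3 significant figures: 215 J.

215 J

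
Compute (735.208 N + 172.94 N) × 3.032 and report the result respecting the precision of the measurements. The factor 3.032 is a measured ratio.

735.208 N + 172.94 N = 908.148 N; the sum is limited to 2 decimal places (5 s.f.).
Carrying full precision, 908.148 × 3.032 = 2753.504736 N; 3.032 has 4 s.f., so the result keeps min(5, 4) = 4 s.f.
Rounded to 4 significant figures: 2754 N.

2754 N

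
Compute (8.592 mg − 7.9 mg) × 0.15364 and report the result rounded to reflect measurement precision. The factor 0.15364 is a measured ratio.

8.592 mg − 7.9 mg = 0.692 mg; the difference is limited to 1 decimal place (1 s.f.).
Carrying full precision, 0.692 × 0.15364 = 0.10631888 mg; 0.15364 has 5 s.f., so the result keeps min(1, 5) = 1 s.f.
Rounded to 1 significant figure: 0.1 mg.

0.1 mg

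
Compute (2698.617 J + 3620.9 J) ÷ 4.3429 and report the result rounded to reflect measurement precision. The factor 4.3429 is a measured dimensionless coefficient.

1455.1 J

2698.617 J + 3620.9 J = 6319.517 J; the sum is limited to 1 decimal place (5 s.f.).
Carrying full precision, 6319.517 ÷ 4.3429 = 1455.13758088… J; 4.3429 has 5 s.f., so the result keeps min(5, 5) = 5 s.f.
Rounded to 5 significant figures: 1455.1 J.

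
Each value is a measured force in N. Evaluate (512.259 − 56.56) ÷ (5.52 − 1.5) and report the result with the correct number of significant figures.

1.1 × 10²

512.259 − 56.56 = 455.699, limited to 2 d.p. → 5 s.f.; 5.52 − 1.5 = 4.02, limited to 1 d.p. → 2 s.f.
Carrying full precision, 455.699 ÷ 4.02 = 113.357960199…; keep min(5, 2) = 2 s.f.
Rounded to 2 significant figures: 1.1 × 10².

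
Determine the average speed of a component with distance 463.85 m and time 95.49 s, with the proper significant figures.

4.858 m/s

average speed = 463.85 m ÷ 95.49 s = 4.8575767096… m/s.
463.85 has 5 significant figures; 95.49 has 4.
Division/multiplication keeps the fewest: 4 significant figures.
Rounded: 4.858 m/s.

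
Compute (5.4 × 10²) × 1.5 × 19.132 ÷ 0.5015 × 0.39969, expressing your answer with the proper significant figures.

1.2 × 10⁴

(5.4 × 10²) × 1.5 × 19.132 ÷ 0.5015 × 0.39969 = 12350.8752837…
Multiplication/division keeps the fewest significant figures: 5.4 × 10² → 2 s.f., 1.5 → 2 s.f., 19.132 → 5 s.f., 0.5015 → 4 s.f., 0.39969 → 5 s.f.; limit is 2.
Rounded to 2 significant figures: 1.2 × 10⁴.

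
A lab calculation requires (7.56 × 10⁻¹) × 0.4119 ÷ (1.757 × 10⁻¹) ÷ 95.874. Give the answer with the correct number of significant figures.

(7.56 × 10⁻¹) × 0.4119 ÷ (1.757 × 10⁻¹) ÷ 95.874 = 0.0184859161514…
Multiplication/division keeps the fewest significant figures: 7.56 × 10⁻¹ → 3 s.f., 0.4119 → 4 s.f., 1.757 × 10⁻¹ → 4 s.f., 95.874 → 5 s.f.; limit is 3.
Rounded to 3 significant figures: 0.0185.

0.0185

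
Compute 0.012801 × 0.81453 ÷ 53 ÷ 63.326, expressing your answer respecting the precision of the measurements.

0.012801 × 0.81453 ÷ 53 ÷ 63.326 = 0.00000310665520854…
Multiplication/division keeps the fewest significant figures: 0.012801 → 5 s.f., 0.81453 → 5 s.f., 53 → 2 s.f., 63.326 → 5 s.f.; limit is 2.
Rounded to 2 significant figures: 3.1 × 10^-6.

3.1 × 10^-6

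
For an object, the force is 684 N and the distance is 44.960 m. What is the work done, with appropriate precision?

work done = 684 N × 44.960 m = 30752.64 J.
684 has 3 significant figures; 44.960 has 5.
Division/multiplication keeps the fewest: 3 significant figures.
Rounded: 3.08 × 10⁴ J.

3.08 × 10⁴ J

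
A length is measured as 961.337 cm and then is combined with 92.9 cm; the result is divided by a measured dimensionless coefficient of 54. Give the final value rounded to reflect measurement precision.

20. cm

961.337 cm + 92.9 cm = 1054.237 cm; the sum is limited to 1 decimal place (5 s.f.).
Carrying full precision, 1054.237 ÷ 54 = 19.5229074074… cm; 54 has 2 s.f., so the result keeps min(5, 2) = 2 s.f.
Rounded to 2 significant figures: 20. cm.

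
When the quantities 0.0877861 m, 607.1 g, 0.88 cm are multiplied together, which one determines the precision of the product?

0.88 cm

0.0877861 m → 6 s.f.; 607.1 g → 4 s.f.; 0.88 cm → 2 s.f.
The fewest is 2 significant figures, from 0.88 cm.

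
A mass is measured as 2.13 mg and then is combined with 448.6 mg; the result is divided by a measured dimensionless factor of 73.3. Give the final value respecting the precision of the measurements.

6.15 mg

2.13 mg + 448.6 mg = 450.73 mg; the sum is limited to 1 decimal place (4 s.f.).
Carrying full precision, 450.73 ÷ 73.3 = 6.14911323329… mg; 73.3 has 3 s.f., so the result keeps min(4, 3) = 3 s.f.
Rounded to 3 significant figures: 6.15 mg.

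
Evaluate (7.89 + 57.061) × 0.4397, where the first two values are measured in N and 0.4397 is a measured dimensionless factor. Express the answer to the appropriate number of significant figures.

28.56 N

7.89 N + 57.061 N = 64.951 N; the sum is limited to 2 decimal places (4 s.f.).
Carrying full precision, 64.951 × 0.4397 = 28.5589547 N; 0.4397 has 4 s.f., so the result keeps min(4, 4) = 4 s.f.
Rounded to 4 significant figures: 28.56 N.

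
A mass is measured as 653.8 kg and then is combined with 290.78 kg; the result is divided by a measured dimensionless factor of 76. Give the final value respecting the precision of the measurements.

12 kg

653.8 kg + 290.78 kg = 944.58 kg; the sum is limited to 1 decimal place (4 s.f.).
Carrying full precision, 944.58 ÷ 76 = 12.4286842105… kg; 76 has 2 s.f., so the result keeps min(4, 2) = 2 s.f.
Rounded to 2 significant figures: 12 kg.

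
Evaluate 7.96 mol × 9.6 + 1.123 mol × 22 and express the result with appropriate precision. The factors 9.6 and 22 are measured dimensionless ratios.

101 mol

7.96 × 9.6 = 76.416 → 76 mol (2 s.f., last digit at the 10^0 place).
1.123 × 22 = 24.706 → 25 mol (2 s.f., last digit at the 10^0 place).
Sum: 101.122 mol; keep the coarser place, 10^0.
Result: 101 mol.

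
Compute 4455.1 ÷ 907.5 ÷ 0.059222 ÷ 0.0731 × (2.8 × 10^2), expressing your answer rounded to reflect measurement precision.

3.2 × 10^5

4455.1 ÷ 907.5 ÷ 0.059222 ÷ 0.0731 × (2.8 × 10^2) = 317518.041748…
Multiplication/division keeps the fewest significant figures: 4455.1 → 5 s.f., 907.5 → 4 s.f., 0.059222 → 5 s.f., 0.0731 → 3 s.f., 2.8 × 10^2 → 2 s.f.; limit is 2.
Rounded to 2 significant figures: 3.2 × 10^5.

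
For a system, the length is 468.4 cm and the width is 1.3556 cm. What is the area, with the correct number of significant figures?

area = 468.4 cm × 1.3556 cm = 634.96304 cm².
468.4 has 4 significant figures; 1.3556 has 5.
Division/multiplication keeps the fewest: 4 significant figures.
Rounded: 635.0 cm².

635.0 cm²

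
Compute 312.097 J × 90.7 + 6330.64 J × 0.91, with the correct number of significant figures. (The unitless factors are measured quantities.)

312.097 × 90.7 = 28307.1979 → 2.83 × 10^4 J (3 s.f., last digit at the 10^2 place).
6330.64 × 0.91 = 5760.8824 → 5.8 × 10^3 J (2 s.f., last digit at the 10^2 place).
Sum: 34068.0803 J; keep the coarser place, 10^2.
Result: 3.41 × 10^4 J.

3.41 × 10^4 J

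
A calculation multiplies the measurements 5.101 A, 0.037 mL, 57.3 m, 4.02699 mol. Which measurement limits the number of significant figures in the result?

0.037 mL

5.101 A → 4 s.f.; 0.037 mL → 2 s.f.; 57.3 m → 3 s.f.; 4.02699 mol → 6 s.f.
The fewest is 2 significant figures, from 0.037 mL.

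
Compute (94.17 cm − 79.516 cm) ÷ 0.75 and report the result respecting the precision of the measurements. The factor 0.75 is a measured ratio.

2.0 × 10¹ cm

94.17 cm − 79.516 cm = 14.654 cm; the difference is limited to 2 decimal places (4 s.f.).
Carrying full precision, 14.654 ÷ 0.75 = 19.5386666667… cm; 0.75 has 2 s.f., so the result keeps min(4, 2) = 2 s.f.
Rounded to 2 significant figures: 2.0 × 10¹ cm.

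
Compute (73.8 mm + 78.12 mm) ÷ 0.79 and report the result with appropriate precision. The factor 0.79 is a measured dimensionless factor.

1.9 × 10^2 mm

73.8 mm + 78.12 mm = 151.92 mm; the sum is limited to 1 decimal place (4 s.f.).
Carrying full precision, 151.92 ÷ 0.79 = 192.303797468… mm; 0.79 has 2 s.f., so the result keeps min(4, 2) = 2 s.f.
Rounded to 2 significant figures: 1.9 × 10^2 mm.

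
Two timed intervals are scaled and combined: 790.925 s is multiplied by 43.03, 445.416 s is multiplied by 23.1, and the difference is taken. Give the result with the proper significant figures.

790.925 × 43.03 = 34033.50275 → 3.403 × 10^4 s (4 s.f., last digit at the 10^1 place).
445.416 × 23.1 = 10289.1096 → 1.03 × 10^4 s (3 s.f., last digit at the 10^2 place).
Difference: 23744.39315 s; keep the coarser place, 10^2.
Result: 2.37 × 10^4 s.

2.37 × 10^4 s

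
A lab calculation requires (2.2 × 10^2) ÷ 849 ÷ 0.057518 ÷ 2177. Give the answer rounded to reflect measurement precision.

0.0021

(2.2 × 10^2) ÷ 849 ÷ 0.057518 ÷ 2177 = 0.00206943974174…
Multiplication/division keeps the fewest significant figures: 2.2 × 10^2 → 2 s.f., 849 → 3 s.f., 0.057518 → 5 s.f., 2177 → 4 s.f.; limit is 2.
Rounded to 2 significant figures: 0.0021.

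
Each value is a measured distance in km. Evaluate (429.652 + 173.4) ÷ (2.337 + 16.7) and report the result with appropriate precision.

31.7

429.652 + 173.4 = 603.052, limited to 1 d.p. → 4 s.f.; 2.337 + 16.7 = 19.037, limited to 1 d.p. → 3 s.f.
Carrying full precision, 603.052 ÷ 19.037 = 31.6778904239…; keep min(4, 3) = 3 s.f.
Rounded to 3 significant figures: 31.7.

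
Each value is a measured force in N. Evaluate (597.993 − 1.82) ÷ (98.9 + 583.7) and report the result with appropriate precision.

0.8734

597.993 − 1.82 = 596.173, limited to 2 d.p. → 5 s.f.; 98.9 + 583.7 = 682.6, limited to 1 d.p. → 4 s.f.
Carrying full precision, 596.173 ÷ 682.6 = 0.87338558453…; keep min(5, 4) = 4 s.f.
Rounded to 4 significant figures: 0.8734.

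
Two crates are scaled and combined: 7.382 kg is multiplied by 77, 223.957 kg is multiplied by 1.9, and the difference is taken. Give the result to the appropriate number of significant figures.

1.4 × 10² kg

7.382 × 77 = 568.414 → 5.7 × 10² kg (2 s.f., last digit at the 10^1 place).
223.957 × 1.9 = 425.5183 → 4.3 × 10² kg (2 s.f., last digit at the 10^1 place).
Difference: 142.8957 kg; keep the coarser place, 10^1.
Result: 1.4 × 10² kg.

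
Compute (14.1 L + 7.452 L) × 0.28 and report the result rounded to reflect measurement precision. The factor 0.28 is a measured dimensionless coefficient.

6.0 L

14.1 L + 7.452 L = 21.552 L; the sum is limited to 1 decimal place (3 s.f.).
Carrying full precision, 21.552 × 0.28 = 6.03456 L; 0.28 has 2 s.f., so the result keeps min(3, 2) = 2 s.f.
Rounded to 2 significant figures: 6.0 L.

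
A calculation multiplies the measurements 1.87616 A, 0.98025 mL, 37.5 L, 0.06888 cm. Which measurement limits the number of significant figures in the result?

37.5 L

1.87616 A → 6 s.f.; 0.98025 mL → 5 s.f.; 37.5 L → 3 s.f.; 0.06888 cm → 4 s.f.
The fewest is 3 significant figures, from 37.5 L.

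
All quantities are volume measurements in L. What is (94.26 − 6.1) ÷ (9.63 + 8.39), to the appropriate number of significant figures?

4.89

94.26 − 6.1 = 88.16, limited to 1 d.p. → 3 s.f.; 9.63 + 8.39 = 18.02, limited to 2 d.p. → 4 s.f.
Carrying full precision, 88.16 ÷ 18.02 = 4.8923418424…; keep min(3, 4) = 3 s.f.
Rounded to 3 significant figures: 4.89.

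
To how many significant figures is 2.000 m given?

2.000: trailing zeros after a decimal point are significant.

4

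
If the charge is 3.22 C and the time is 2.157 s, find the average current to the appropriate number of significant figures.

average current = 3.22 C ÷ 2.157 s = 1.49281409365… A.
3.22 has 3 significant figures; 2.157 has 4.
Division/multiplication keeps the fewest: 3 significant figures.
Rounded: 1.49 A.

1.49 A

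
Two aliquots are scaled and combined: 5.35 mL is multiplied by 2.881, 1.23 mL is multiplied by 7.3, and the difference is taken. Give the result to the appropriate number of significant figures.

6.4 mL

5.35 × 2.881 = 15.41335 → 15.4 mL (3 s.f., last digit at the 10^-1 place).
1.23 × 7.3 = 8.979 → 9.0 mL (2 s.f., last digit at the 10^-1 place).
Difference: 6.43435 mL; keep the coarser place, 10^-1.
Result: 6.4 mL.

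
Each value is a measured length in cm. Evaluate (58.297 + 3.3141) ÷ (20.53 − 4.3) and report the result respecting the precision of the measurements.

58.297 + 3.3141 = 61.6111, limited to 3 d.p. → 5 s.f.; 20.53 − 4.3 = 16.23, limited to 1 d.p. → 3 s.f.
Carrying full precision, 61.6111 ÷ 16.23 = 3.79612446087…; keep min(5, 3) = 3 s.f.
Rounded to 3 significant figures: 3.80.

3.80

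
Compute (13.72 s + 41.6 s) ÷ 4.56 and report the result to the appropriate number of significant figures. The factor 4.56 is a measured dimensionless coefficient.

13.72 s + 41.6 s = 55.32 s; the sum is limited to 1 decimal place (3 s.f.).
Carrying full precision, 55.32 ÷ 4.56 = 12.1315789474… s; 4.56 has 3 s.f., so the result keeps min(3, 3) = 3 s.f.
Rounded to 3 significant figures: 12.1 s.

12.1 s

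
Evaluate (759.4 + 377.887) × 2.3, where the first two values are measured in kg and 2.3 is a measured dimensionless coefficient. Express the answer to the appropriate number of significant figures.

759.4 kg + 377.887 kg = 1137.287 kg; the sum is limited to 1 decimal place (5 s.f.).
Carrying full precision, 1137.287 × 2.3 = 2615.7601 kg; 2.3 has 2 s.f., so the result keeps min(5, 2) = 2 s.f.
Rounded to 2 significant figures: 2.6 × 10^3 kg.

2.6 × 10^3 kg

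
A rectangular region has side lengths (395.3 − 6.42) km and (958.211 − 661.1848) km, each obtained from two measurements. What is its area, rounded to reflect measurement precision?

395.3 − 6.42 = 388.88, limited to 1 d.p. → 4 s.f.; 958.211 − 661.1848 = 297.0262, limited to 3 d.p. → 6 s.f.
Carrying full precision, 388.88 × 297.0262 = 115507.548656; keep min(4, 6) = 4 s.f.
Rounded to 4 significant figures: 1.155 × 10^5 km².

1.155 × 10^5 km²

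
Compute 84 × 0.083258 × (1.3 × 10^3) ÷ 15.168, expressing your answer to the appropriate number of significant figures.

84 × 0.083258 × (1.3 × 10^3) ÷ 15.168 = 599.404905063…
Multiplication/division keeps the fewest significant figures: 84 → 2 s.f., 0.083258 → 5 s.f., 1.3 × 10^3 → 2 s.f., 15.168 → 5 s.f.; limit is 2.
Rounded to 2 significant figures: 6.0 × 10^2.

6.0 × 10^2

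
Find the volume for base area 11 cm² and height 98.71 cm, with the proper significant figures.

volume = 11 cm² × 98.71 cm = 1085.81 cm³.
11 has 2 significant figures; 98.71 has 4.
Division/multiplication keeps the fewest: 2 significant figures.
Rounded: 1.1 × 10^3 cm³.

1.1 × 10^3 cm³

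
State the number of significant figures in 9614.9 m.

9614.9: every digit is nonzero and significant.

5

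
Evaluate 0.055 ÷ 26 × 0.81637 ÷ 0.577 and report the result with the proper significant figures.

0.055 ÷ 26 × 0.81637 ÷ 0.577 = 0.00299295760565…
Multiplication/division keeps the fewest significant figures: 0.055 → 2 s.f., 26 → 2 s.f., 0.81637 → 5 s.f., 0.577 → 3 s.f.; limit is 2.
Rounded to 2 significant figures: 0.0030.

0.0030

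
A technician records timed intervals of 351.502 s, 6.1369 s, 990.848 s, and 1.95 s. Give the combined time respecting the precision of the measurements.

351.502 s + 6.1369 s + 990.848 s + 1.95 s = 1350.4369 s.
Addition/subtraction keeps the fewest decimal places: 351.502 → 3 decimal places, 6.1369 → 4 decimal places, 990.848 → 3 decimal places, 1.95 → 2 decimal places; limit is 2.
Rounded to 2 decimal places: 1350.44 s.

1350.44 s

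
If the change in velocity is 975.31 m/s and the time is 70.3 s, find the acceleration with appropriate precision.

13.9 m/s²

acceleration = 975.31 m/s ÷ 70.3 s = 13.873541963… m/s².
975.31 has 5 significant figures; 70.3 has 3.
Division/multiplication keeps the fewest: 3 significant figures.
Rounded: 13.9 m/s².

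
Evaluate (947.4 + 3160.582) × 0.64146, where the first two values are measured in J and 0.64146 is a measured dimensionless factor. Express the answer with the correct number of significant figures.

947.4 J + 3160.582 J = 4107.982 J; the sum is limited to 1 decimal place (5 s.f.).
Carrying full precision, 4107.982 × 0.64146 = 2635.10613372 J; 0.64146 has 5 s.f., so the result keeps min(5, 5) = 5 s.f.
Rounded to 5 significant figures: 2635.1 J.

2635.1 J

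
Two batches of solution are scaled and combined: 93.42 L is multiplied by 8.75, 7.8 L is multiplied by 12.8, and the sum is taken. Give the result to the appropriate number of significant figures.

9.2 × 10² L

93.42 × 8.75 = 817.425 → 817 L (3 s.f., last digit at the 10^0 place).
7.8 × 12.8 = 99.84 → 1.0 × 10² L (2 s.f., last digit at the 10^1 place).
Sum: 917.265 L; keep the coarser place, 10^1.
Result: 9.2 × 10² L.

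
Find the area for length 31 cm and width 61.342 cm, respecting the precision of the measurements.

1.9 × 10^3 cm²

area = 31 cm × 61.342 cm = 1901.602 cm².
31 has 2 significant figures; 61.342 has 5.
Division/multiplication keeps the fewest: 2 significant figures.
Rounded: 1.9 × 10^3 cm².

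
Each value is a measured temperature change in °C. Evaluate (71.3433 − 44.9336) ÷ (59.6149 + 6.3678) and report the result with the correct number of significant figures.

71.3433 − 44.9336 = 26.4097, limited to 4 d.p. → 6 s.f.; 59.6149 + 6.3678 = 65.9827, limited to 4 d.p. → 6 s.f.
Carrying full precision, 26.4097 ÷ 65.9827 = 0.400251884206…; keep min(6, 6) = 6 s.f.
Rounded to 6 significant figures: 0.400252.

0.400252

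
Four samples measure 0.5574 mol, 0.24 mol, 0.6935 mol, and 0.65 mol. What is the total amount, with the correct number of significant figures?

2.14 mol

0.5574 mol + 0.24 mol + 0.6935 mol + 0.65 mol = 2.1409 mol.
Addition/subtraction keeps the fewest decimal places: 0.5574 → 4 decimal places, 0.24 → 2 decimal places, 0.6935 → 4 decimal places, 0.65 → 2 decimal places; limit is 2.
Rounded to 2 decimal places: 2.14 mol.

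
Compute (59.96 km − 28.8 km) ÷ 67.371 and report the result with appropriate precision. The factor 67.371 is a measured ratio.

0.463 km

59.96 km − 28.8 km = 31.16 km; the difference is limited to 1 decimal place (3 s.f.).
Carrying full precision, 31.16 ÷ 67.371 = 0.462513544403… km; 67.371 has 5 s.f., so the result keeps min(3, 5) = 3 s.f.
Rounded to 3 significant figures: 0.463 km.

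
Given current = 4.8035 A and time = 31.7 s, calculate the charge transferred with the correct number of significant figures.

charge transferred = 4.8035 A × 31.7 s = 152.27095 C.
4.8035 has 5 significant figures; 31.7 has 3.
Division/multiplication keeps the fewest: 3 significant figures.
Rounded: 152 C.

152 C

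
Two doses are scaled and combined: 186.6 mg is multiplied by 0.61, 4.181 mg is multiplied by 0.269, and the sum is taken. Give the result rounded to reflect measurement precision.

1.1 × 10² mg

186.6 × 0.61 = 113.826 → 1.1 × 10² mg (2 s.f., last digit at the 10^1 place).
4.181 × 0.269 = 1.124689 → 1.12 mg (3 s.f., last digit at the 10^-2 place).
Sum: 114.950689 mg; keep the coarser place, 10^1.
Result: 1.1 × 10² mg.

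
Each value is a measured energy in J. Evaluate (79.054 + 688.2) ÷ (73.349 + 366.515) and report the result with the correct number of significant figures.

1.744

79.054 + 688.2 = 767.254, limited to 1 d.p. → 4 s.f.; 73.349 + 366.515 = 439.864, limited to 3 d.p. → 6 s.f.
Carrying full precision, 767.254 ÷ 439.864 = 1.74429823764…; keep min(4, 6) = 4 s.f.
Rounded to 4 significant figures: 1.744.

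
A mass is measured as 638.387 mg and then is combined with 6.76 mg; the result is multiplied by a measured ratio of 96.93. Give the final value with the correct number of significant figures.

638.387 mg + 6.76 mg = 645.147 mg; the sum is limited to 2 decimal places (5 s.f.).
Carrying full precision, 645.147 × 96.93 = 62534.09871 mg; 96.93 has 4 s.f., so the result keeps min(5, 4) = 4 s.f.
Rounded to 4 significant figures: 6.253 × 10^4 mg.

6.253 × 10^4 mg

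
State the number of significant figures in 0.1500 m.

0.1500: leading zeros are not significant; trailing zeros after a decimal point are significant.

4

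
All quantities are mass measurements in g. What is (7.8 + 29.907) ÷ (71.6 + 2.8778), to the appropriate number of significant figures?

7.8 + 29.907 = 37.707, limited to 1 d.p. → 3 s.f.; 71.6 + 2.8778 = 74.4778, limited to 1 d.p. → 3 s.f.
Carrying full precision, 37.707 ÷ 74.4778 = 0.50628509435…; keep min(3, 3) = 3 s.f.
Rounded to 3 significant figures: 0.506.

0.506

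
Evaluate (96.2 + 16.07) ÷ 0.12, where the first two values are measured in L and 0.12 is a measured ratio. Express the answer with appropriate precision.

96.2 L + 16.07 L = 112.27 L; the sum is limited to 1 decimal place (4 s.f.).
Carrying full precision, 112.27 ÷ 0.12 = 935.583333333… L; 0.12 has 2 s.f., so the result keeps min(4, 2) = 2 s.f.
Rounded to 2 significant figures: 9.4 × 10^2 L.

9.4 × 10^2 L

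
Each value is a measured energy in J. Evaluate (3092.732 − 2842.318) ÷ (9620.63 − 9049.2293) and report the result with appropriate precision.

3092.732 − 2842.318 = 250.414, limited to 3 d.p. → 6 s.f.; 9620.63 − 9049.2293 = 571.4007, limited to 2 d.p. → 5 s.f.
Carrying full precision, 250.414 ÷ 571.4007 = 0.438245875443…; keep min(6, 5) = 5 s.f.
Rounded to 5 significant figures: 4.3825 × 10^-1.

4.3825 × 10^-1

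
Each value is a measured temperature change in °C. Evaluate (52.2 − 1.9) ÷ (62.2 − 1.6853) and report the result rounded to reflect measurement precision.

52.2 − 1.9 = 50.3, limited to 1 d.p. → 3 s.f.; 62.2 − 1.6853 = 60.5147, limited to 1 d.p. → 3 s.f.
Carrying full precision, 50.3 ÷ 60.5147 = 0.831202996958…; keep min(3, 3) = 3 s.f.
Rounded to 3 significant figures: 0.831.

0.831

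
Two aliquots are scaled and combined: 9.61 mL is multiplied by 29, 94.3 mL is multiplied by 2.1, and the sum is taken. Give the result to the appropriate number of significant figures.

9.61 × 29 = 278.69 → 2.8 × 10^2 mL (2 s.f., last digit at the 10^1 place).
94.3 × 2.1 = 198.03 → 2.0 × 10^2 mL (2 s.f., last digit at the 10^1 place).
Sum: 476.72 mL; keep the coarser place, 10^1.
Result: 4.8 × 10^2 mL.

4.8 × 10^2 mL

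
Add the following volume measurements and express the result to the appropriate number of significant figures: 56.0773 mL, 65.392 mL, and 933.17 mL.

1054.64 mL

56.0773 mL + 65.392 mL + 933.17 mL = 1054.6393 mL.
Addition/subtraction keeps the fewest decimal places: 56.0773 → 4 decimal places, 65.392 → 3 decimal places, 933.17 → 2 decimal places; limit is 2.
Rounded to 2 decimal places: 1054.64 mL.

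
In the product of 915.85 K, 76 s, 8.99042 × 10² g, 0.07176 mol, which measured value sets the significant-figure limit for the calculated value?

76 s

915.85 K → 5 s.f.; 76 s → 2 s.f.; 8.99042 × 10² g → 6 s.f.; 0.07176 mol → 4 s.f.
The fewest is 2 significant figures, from 76 s.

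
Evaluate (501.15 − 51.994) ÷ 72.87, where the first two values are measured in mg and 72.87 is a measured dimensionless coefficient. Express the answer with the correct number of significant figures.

501.15 mg − 51.994 mg = 449.156 mg; the difference is limited to 2 decimal places (5 s.f.).
Carrying full precision, 449.156 ÷ 72.87 = 6.16379854535… mg; 72.87 has 4 s.f., so the result keeps min(5, 4) = 4 s.f.
Rounded to 4 significant figures: 6.164 mg.

6.164 mg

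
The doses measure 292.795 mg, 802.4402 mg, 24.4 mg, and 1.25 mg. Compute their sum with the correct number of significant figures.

1120.9 mg

292.795 mg + 802.4402 mg + 24.4 mg + 1.25 mg = 1120.8852 mg.
Addition/subtraction keeps the fewest decimal places: 292.795 → 3 decimal places, 802.4402 → 4 decimal places, 24.4 → 1 decimal place, 1.25 → 2 decimal places; limit is 1.
Rounded to 1 decimal place: 1120.9 mg.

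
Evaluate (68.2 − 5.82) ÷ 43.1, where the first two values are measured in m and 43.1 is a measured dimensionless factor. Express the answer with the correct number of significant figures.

68.2 m − 5.82 m = 62.38 m; the difference is limited to 1 decimal place (3 s.f.).
Carrying full precision, 62.38 ÷ 43.1 = 1.44733178654… m; 43.1 has 3 s.f., so the result keeps min(3, 3) = 3 s.f.
Rounded to 3 significant figures: 1.45 m.

1.45 m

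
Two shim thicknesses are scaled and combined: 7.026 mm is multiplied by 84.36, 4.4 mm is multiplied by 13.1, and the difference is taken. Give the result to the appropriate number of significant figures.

7.026 × 84.36 = 592.71336 → 5.927 × 10^2 mm (4 s.f., last digit at the 10^-1 place).
4.4 × 13.1 = 57.64 → 58 mm (2 s.f., last digit at the 10^0 place).
Difference: 535.07336 mm; keep the coarser place, 10^0.
Result: 535 mm.

535 mm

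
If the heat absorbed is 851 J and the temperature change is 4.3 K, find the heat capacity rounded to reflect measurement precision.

heat capacity = 851 J ÷ 4.3 K = 197.906976744… J/K.
851 has 3 significant figures; 4.3 has 2.
Division/multiplication keeps the fewest: 2 significant figures.
Rounded: 2.0 × 10^2 J/K.

2.0 × 10^2 J/K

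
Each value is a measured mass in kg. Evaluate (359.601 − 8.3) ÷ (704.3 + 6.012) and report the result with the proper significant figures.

0.4946

359.601 − 8.3 = 351.301, limited to 1 d.p. → 4 s.f.; 704.3 + 6.012 = 710.312, limited to 1 d.p. → 4 s.f.
Carrying full precision, 351.301 ÷ 710.312 = 0.494572807442…; keep min(4, 4) = 4 s.f.
Rounded to 4 significant figures: 0.4946.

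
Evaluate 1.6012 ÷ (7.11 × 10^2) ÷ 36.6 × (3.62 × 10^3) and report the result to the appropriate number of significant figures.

1.6012 ÷ (7.11 × 10^2) ÷ 36.6 × (3.62 × 10^3) = 0.22274269289…
Multiplication/division keeps the fewest significant figures: 1.6012 → 5 s.f., 7.11 × 10^2 → 3 s.f., 36.6 → 3 s.f., 3.62 × 10^3 → 3 s.f.; limit is 3.
Rounded to 3 significant figures: 0.223.

0.223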